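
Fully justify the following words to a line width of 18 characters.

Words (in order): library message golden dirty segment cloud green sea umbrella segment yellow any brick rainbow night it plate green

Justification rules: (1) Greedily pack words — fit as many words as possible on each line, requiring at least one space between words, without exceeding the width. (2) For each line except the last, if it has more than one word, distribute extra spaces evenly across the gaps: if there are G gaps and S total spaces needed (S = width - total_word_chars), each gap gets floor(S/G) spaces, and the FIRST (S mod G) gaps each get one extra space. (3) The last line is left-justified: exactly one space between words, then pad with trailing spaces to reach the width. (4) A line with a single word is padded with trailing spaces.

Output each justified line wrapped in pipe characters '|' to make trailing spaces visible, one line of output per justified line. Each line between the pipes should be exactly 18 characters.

Line 1: ['library', 'message'] (min_width=15, slack=3)
Line 2: ['golden', 'dirty'] (min_width=12, slack=6)
Line 3: ['segment', 'cloud'] (min_width=13, slack=5)
Line 4: ['green', 'sea', 'umbrella'] (min_width=18, slack=0)
Line 5: ['segment', 'yellow', 'any'] (min_width=18, slack=0)
Line 6: ['brick', 'rainbow'] (min_width=13, slack=5)
Line 7: ['night', 'it', 'plate'] (min_width=14, slack=4)
Line 8: ['green'] (min_width=5, slack=13)

Answer: |library    message|
|golden       dirty|
|segment      cloud|
|green sea umbrella|
|segment yellow any|
|brick      rainbow|
|night   it   plate|
|green             |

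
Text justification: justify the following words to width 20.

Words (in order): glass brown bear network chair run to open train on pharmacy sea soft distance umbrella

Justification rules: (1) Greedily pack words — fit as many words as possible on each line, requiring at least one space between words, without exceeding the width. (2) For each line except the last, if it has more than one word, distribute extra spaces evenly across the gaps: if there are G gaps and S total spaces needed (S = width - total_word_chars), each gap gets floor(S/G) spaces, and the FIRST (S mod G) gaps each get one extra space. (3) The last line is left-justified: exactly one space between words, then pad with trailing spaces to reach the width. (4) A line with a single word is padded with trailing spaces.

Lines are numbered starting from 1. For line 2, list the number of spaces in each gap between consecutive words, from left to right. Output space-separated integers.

Line 1: ['glass', 'brown', 'bear'] (min_width=16, slack=4)
Line 2: ['network', 'chair', 'run', 'to'] (min_width=20, slack=0)
Line 3: ['open', 'train', 'on'] (min_width=13, slack=7)
Line 4: ['pharmacy', 'sea', 'soft'] (min_width=17, slack=3)
Line 5: ['distance', 'umbrella'] (min_width=17, slack=3)

Answer: 1 1 1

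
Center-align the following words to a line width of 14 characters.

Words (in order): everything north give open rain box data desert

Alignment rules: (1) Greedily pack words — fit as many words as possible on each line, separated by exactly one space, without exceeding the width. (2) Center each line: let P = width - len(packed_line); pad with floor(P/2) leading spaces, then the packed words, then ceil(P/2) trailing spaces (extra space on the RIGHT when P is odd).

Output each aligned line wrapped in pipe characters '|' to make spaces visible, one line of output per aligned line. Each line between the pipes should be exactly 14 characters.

Answer: |  everything  |
|  north give  |
|open rain box |
| data desert  |

Derivation:
Line 1: ['everything'] (min_width=10, slack=4)
Line 2: ['north', 'give'] (min_width=10, slack=4)
Line 3: ['open', 'rain', 'box'] (min_width=13, slack=1)
Line 4: ['data', 'desert'] (min_width=11, slack=3)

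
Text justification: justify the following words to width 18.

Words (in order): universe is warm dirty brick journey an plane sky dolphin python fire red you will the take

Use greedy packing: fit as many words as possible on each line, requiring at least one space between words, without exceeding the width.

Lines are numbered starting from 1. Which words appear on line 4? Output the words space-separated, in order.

Answer: sky dolphin python

Derivation:
Line 1: ['universe', 'is', 'warm'] (min_width=16, slack=2)
Line 2: ['dirty', 'brick'] (min_width=11, slack=7)
Line 3: ['journey', 'an', 'plane'] (min_width=16, slack=2)
Line 4: ['sky', 'dolphin', 'python'] (min_width=18, slack=0)
Line 5: ['fire', 'red', 'you', 'will'] (min_width=17, slack=1)
Line 6: ['the', 'take'] (min_width=8, slack=10)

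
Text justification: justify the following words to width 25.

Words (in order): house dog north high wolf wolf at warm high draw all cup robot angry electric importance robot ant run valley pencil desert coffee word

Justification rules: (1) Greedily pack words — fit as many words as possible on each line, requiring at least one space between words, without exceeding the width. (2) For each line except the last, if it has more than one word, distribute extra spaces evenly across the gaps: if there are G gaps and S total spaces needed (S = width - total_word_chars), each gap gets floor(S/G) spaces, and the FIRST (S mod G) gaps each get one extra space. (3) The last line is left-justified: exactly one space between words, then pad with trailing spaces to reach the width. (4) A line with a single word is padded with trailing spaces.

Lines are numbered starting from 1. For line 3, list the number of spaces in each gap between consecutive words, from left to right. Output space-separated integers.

Answer: 3 3 3

Derivation:
Line 1: ['house', 'dog', 'north', 'high', 'wolf'] (min_width=25, slack=0)
Line 2: ['wolf', 'at', 'warm', 'high', 'draw'] (min_width=22, slack=3)
Line 3: ['all', 'cup', 'robot', 'angry'] (min_width=19, slack=6)
Line 4: ['electric', 'importance', 'robot'] (min_width=25, slack=0)
Line 5: ['ant', 'run', 'valley', 'pencil'] (min_width=21, slack=4)
Line 6: ['desert', 'coffee', 'word'] (min_width=18, slack=7)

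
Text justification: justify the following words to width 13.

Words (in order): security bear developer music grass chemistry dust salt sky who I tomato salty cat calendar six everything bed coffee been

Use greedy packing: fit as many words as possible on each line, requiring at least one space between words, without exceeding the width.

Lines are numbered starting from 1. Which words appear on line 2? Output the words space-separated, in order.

Answer: developer

Derivation:
Line 1: ['security', 'bear'] (min_width=13, slack=0)
Line 2: ['developer'] (min_width=9, slack=4)
Line 3: ['music', 'grass'] (min_width=11, slack=2)
Line 4: ['chemistry'] (min_width=9, slack=4)
Line 5: ['dust', 'salt', 'sky'] (min_width=13, slack=0)
Line 6: ['who', 'I', 'tomato'] (min_width=12, slack=1)
Line 7: ['salty', 'cat'] (min_width=9, slack=4)
Line 8: ['calendar', 'six'] (min_width=12, slack=1)
Line 9: ['everything'] (min_width=10, slack=3)
Line 10: ['bed', 'coffee'] (min_width=10, slack=3)
Line 11: ['been'] (min_width=4, slack=9)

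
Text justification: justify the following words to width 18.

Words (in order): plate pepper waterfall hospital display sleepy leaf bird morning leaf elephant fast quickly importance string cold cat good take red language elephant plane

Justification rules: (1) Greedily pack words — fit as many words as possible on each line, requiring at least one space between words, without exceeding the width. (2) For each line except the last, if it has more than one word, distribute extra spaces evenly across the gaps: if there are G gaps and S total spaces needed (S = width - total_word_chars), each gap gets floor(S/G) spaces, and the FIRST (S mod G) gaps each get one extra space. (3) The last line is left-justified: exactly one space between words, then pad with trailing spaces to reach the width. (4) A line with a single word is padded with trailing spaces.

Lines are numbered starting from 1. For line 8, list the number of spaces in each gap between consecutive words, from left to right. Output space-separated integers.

Answer: 4 3

Derivation:
Line 1: ['plate', 'pepper'] (min_width=12, slack=6)
Line 2: ['waterfall', 'hospital'] (min_width=18, slack=0)
Line 3: ['display', 'sleepy'] (min_width=14, slack=4)
Line 4: ['leaf', 'bird', 'morning'] (min_width=17, slack=1)
Line 5: ['leaf', 'elephant', 'fast'] (min_width=18, slack=0)
Line 6: ['quickly', 'importance'] (min_width=18, slack=0)
Line 7: ['string', 'cold', 'cat'] (min_width=15, slack=3)
Line 8: ['good', 'take', 'red'] (min_width=13, slack=5)
Line 9: ['language', 'elephant'] (min_width=17, slack=1)
Line 10: ['plane'] (min_width=5, slack=13)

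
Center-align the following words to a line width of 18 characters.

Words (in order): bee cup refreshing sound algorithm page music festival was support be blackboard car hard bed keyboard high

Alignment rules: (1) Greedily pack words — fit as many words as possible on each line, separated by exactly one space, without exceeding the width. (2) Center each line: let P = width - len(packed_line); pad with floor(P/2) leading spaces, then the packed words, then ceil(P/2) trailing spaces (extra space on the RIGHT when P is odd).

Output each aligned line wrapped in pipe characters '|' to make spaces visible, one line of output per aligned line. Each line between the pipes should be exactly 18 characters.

Answer: |bee cup refreshing|
| sound algorithm  |
|    page music    |
|   festival was   |
|    support be    |
|  blackboard car  |
|hard bed keyboard |
|       high       |

Derivation:
Line 1: ['bee', 'cup', 'refreshing'] (min_width=18, slack=0)
Line 2: ['sound', 'algorithm'] (min_width=15, slack=3)
Line 3: ['page', 'music'] (min_width=10, slack=8)
Line 4: ['festival', 'was'] (min_width=12, slack=6)
Line 5: ['support', 'be'] (min_width=10, slack=8)
Line 6: ['blackboard', 'car'] (min_width=14, slack=4)
Line 7: ['hard', 'bed', 'keyboard'] (min_width=17, slack=1)
Line 8: ['high'] (min_width=4, slack=14)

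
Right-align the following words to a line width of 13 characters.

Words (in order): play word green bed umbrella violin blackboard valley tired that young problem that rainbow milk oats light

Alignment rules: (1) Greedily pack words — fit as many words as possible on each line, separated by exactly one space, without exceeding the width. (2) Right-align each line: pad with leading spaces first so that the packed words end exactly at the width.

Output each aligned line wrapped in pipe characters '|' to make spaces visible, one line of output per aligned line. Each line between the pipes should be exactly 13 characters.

Line 1: ['play', 'word'] (min_width=9, slack=4)
Line 2: ['green', 'bed'] (min_width=9, slack=4)
Line 3: ['umbrella'] (min_width=8, slack=5)
Line 4: ['violin'] (min_width=6, slack=7)
Line 5: ['blackboard'] (min_width=10, slack=3)
Line 6: ['valley', 'tired'] (min_width=12, slack=1)
Line 7: ['that', 'young'] (min_width=10, slack=3)
Line 8: ['problem', 'that'] (min_width=12, slack=1)
Line 9: ['rainbow', 'milk'] (min_width=12, slack=1)
Line 10: ['oats', 'light'] (min_width=10, slack=3)

Answer: |    play word|
|    green bed|
|     umbrella|
|       violin|
|   blackboard|
| valley tired|
|   that young|
| problem that|
| rainbow milk|
|   oats light|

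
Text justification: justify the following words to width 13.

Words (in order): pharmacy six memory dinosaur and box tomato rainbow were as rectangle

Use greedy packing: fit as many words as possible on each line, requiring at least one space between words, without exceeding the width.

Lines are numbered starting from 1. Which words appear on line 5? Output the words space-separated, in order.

Answer: rainbow were

Derivation:
Line 1: ['pharmacy', 'six'] (min_width=12, slack=1)
Line 2: ['memory'] (min_width=6, slack=7)
Line 3: ['dinosaur', 'and'] (min_width=12, slack=1)
Line 4: ['box', 'tomato'] (min_width=10, slack=3)
Line 5: ['rainbow', 'were'] (min_width=12, slack=1)
Line 6: ['as', 'rectangle'] (min_width=12, slack=1)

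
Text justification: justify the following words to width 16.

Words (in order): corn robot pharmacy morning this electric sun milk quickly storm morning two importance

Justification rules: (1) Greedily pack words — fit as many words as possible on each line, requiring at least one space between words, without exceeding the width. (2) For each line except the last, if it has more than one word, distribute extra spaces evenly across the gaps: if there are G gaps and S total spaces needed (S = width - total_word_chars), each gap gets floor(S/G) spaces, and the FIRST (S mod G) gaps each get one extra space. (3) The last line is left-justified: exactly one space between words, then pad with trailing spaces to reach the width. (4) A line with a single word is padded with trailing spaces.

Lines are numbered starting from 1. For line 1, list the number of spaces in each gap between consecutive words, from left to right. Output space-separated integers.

Line 1: ['corn', 'robot'] (min_width=10, slack=6)
Line 2: ['pharmacy', 'morning'] (min_width=16, slack=0)
Line 3: ['this', 'electric'] (min_width=13, slack=3)
Line 4: ['sun', 'milk', 'quickly'] (min_width=16, slack=0)
Line 5: ['storm', 'morning'] (min_width=13, slack=3)
Line 6: ['two', 'importance'] (min_width=14, slack=2)

Answer: 7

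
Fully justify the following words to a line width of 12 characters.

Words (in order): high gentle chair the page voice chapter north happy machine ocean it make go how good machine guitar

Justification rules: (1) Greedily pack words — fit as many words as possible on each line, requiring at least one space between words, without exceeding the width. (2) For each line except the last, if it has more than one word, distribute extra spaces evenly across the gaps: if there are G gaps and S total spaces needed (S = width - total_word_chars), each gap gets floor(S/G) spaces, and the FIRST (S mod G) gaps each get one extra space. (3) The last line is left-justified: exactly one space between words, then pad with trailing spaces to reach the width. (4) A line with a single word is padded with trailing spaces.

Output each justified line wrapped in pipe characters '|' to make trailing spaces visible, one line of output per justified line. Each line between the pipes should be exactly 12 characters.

Answer: |high  gentle|
|chair    the|
|page   voice|
|chapter     |
|north  happy|
|machine     |
|ocean     it|
|make  go how|
|good machine|
|guitar      |

Derivation:
Line 1: ['high', 'gentle'] (min_width=11, slack=1)
Line 2: ['chair', 'the'] (min_width=9, slack=3)
Line 3: ['page', 'voice'] (min_width=10, slack=2)
Line 4: ['chapter'] (min_width=7, slack=5)
Line 5: ['north', 'happy'] (min_width=11, slack=1)
Line 6: ['machine'] (min_width=7, slack=5)
Line 7: ['ocean', 'it'] (min_width=8, slack=4)
Line 8: ['make', 'go', 'how'] (min_width=11, slack=1)
Line 9: ['good', 'machine'] (min_width=12, slack=0)
Line 10: ['guitar'] (min_width=6, slack=6)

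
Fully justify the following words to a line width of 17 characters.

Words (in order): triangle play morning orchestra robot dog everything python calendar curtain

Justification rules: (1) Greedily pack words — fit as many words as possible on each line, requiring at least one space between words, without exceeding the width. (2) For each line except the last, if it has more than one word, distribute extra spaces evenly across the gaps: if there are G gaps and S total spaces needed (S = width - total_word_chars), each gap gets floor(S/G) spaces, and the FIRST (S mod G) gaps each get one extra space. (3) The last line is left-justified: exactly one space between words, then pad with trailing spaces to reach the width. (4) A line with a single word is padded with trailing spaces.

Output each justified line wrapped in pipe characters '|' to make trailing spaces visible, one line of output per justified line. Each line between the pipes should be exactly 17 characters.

Line 1: ['triangle', 'play'] (min_width=13, slack=4)
Line 2: ['morning', 'orchestra'] (min_width=17, slack=0)
Line 3: ['robot', 'dog'] (min_width=9, slack=8)
Line 4: ['everything', 'python'] (min_width=17, slack=0)
Line 5: ['calendar', 'curtain'] (min_width=16, slack=1)

Answer: |triangle     play|
|morning orchestra|
|robot         dog|
|everything python|
|calendar curtain |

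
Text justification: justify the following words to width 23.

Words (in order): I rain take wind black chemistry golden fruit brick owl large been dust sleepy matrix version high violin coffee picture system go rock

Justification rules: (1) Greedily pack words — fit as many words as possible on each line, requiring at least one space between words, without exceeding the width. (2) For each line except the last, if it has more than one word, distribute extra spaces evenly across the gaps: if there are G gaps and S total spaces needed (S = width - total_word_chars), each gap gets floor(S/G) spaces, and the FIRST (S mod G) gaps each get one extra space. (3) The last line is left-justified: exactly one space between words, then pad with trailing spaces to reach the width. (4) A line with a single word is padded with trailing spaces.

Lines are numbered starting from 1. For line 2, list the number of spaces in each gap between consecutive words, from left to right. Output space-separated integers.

Line 1: ['I', 'rain', 'take', 'wind', 'black'] (min_width=22, slack=1)
Line 2: ['chemistry', 'golden', 'fruit'] (min_width=22, slack=1)
Line 3: ['brick', 'owl', 'large', 'been'] (min_width=20, slack=3)
Line 4: ['dust', 'sleepy', 'matrix'] (min_width=18, slack=5)
Line 5: ['version', 'high', 'violin'] (min_width=19, slack=4)
Line 6: ['coffee', 'picture', 'system'] (min_width=21, slack=2)
Line 7: ['go', 'rock'] (min_width=7, slack=16)

Answer: 2 1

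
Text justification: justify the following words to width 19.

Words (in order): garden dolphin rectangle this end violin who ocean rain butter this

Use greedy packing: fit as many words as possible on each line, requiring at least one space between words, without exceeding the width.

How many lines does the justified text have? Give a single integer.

Line 1: ['garden', 'dolphin'] (min_width=14, slack=5)
Line 2: ['rectangle', 'this', 'end'] (min_width=18, slack=1)
Line 3: ['violin', 'who', 'ocean'] (min_width=16, slack=3)
Line 4: ['rain', 'butter', 'this'] (min_width=16, slack=3)
Total lines: 4

Answer: 4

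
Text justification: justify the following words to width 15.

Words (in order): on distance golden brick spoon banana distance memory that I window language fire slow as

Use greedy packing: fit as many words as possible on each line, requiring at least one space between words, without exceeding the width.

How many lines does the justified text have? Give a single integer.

Answer: 7

Derivation:
Line 1: ['on', 'distance'] (min_width=11, slack=4)
Line 2: ['golden', 'brick'] (min_width=12, slack=3)
Line 3: ['spoon', 'banana'] (min_width=12, slack=3)
Line 4: ['distance', 'memory'] (min_width=15, slack=0)
Line 5: ['that', 'I', 'window'] (min_width=13, slack=2)
Line 6: ['language', 'fire'] (min_width=13, slack=2)
Line 7: ['slow', 'as'] (min_width=7, slack=8)
Total lines: 7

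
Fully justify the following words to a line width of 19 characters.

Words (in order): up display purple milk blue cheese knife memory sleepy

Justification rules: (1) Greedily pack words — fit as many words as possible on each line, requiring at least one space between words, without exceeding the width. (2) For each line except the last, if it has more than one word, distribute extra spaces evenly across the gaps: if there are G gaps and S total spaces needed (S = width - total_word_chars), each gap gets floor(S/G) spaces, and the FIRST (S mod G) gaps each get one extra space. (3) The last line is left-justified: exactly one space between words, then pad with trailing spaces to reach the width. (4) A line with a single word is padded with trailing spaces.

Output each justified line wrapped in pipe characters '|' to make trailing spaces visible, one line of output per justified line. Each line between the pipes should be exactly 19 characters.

Answer: |up  display  purple|
|milk   blue  cheese|
|knife memory sleepy|

Derivation:
Line 1: ['up', 'display', 'purple'] (min_width=17, slack=2)
Line 2: ['milk', 'blue', 'cheese'] (min_width=16, slack=3)
Line 3: ['knife', 'memory', 'sleepy'] (min_width=19, slack=0)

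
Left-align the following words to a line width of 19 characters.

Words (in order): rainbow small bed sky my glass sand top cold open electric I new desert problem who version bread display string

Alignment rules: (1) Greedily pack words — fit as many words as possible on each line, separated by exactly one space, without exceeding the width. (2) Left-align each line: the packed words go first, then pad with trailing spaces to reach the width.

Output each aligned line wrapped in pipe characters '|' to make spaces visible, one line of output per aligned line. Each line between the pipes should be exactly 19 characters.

Answer: |rainbow small bed  |
|sky my glass sand  |
|top cold open      |
|electric I new     |
|desert problem who |
|version bread      |
|display string     |

Derivation:
Line 1: ['rainbow', 'small', 'bed'] (min_width=17, slack=2)
Line 2: ['sky', 'my', 'glass', 'sand'] (min_width=17, slack=2)
Line 3: ['top', 'cold', 'open'] (min_width=13, slack=6)
Line 4: ['electric', 'I', 'new'] (min_width=14, slack=5)
Line 5: ['desert', 'problem', 'who'] (min_width=18, slack=1)
Line 6: ['version', 'bread'] (min_width=13, slack=6)
Line 7: ['display', 'string'] (min_width=14, slack=5)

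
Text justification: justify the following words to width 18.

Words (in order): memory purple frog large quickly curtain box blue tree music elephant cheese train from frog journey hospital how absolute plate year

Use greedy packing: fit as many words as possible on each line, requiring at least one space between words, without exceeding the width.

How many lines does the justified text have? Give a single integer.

Answer: 9

Derivation:
Line 1: ['memory', 'purple', 'frog'] (min_width=18, slack=0)
Line 2: ['large', 'quickly'] (min_width=13, slack=5)
Line 3: ['curtain', 'box', 'blue'] (min_width=16, slack=2)
Line 4: ['tree', 'music'] (min_width=10, slack=8)
Line 5: ['elephant', 'cheese'] (min_width=15, slack=3)
Line 6: ['train', 'from', 'frog'] (min_width=15, slack=3)
Line 7: ['journey', 'hospital'] (min_width=16, slack=2)
Line 8: ['how', 'absolute', 'plate'] (min_width=18, slack=0)
Line 9: ['year'] (min_width=4, slack=14)
Total lines: 9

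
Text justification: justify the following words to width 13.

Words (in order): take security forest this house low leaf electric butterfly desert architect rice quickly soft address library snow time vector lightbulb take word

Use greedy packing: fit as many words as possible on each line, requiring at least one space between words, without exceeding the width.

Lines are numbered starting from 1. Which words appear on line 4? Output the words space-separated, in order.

Line 1: ['take', 'security'] (min_width=13, slack=0)
Line 2: ['forest', 'this'] (min_width=11, slack=2)
Line 3: ['house', 'low'] (min_width=9, slack=4)
Line 4: ['leaf', 'electric'] (min_width=13, slack=0)
Line 5: ['butterfly'] (min_width=9, slack=4)
Line 6: ['desert'] (min_width=6, slack=7)
Line 7: ['architect'] (min_width=9, slack=4)
Line 8: ['rice', 'quickly'] (min_width=12, slack=1)
Line 9: ['soft', 'address'] (min_width=12, slack=1)
Line 10: ['library', 'snow'] (min_width=12, slack=1)
Line 11: ['time', 'vector'] (min_width=11, slack=2)
Line 12: ['lightbulb'] (min_width=9, slack=4)
Line 13: ['take', 'word'] (min_width=9, slack=4)

Answer: leaf electric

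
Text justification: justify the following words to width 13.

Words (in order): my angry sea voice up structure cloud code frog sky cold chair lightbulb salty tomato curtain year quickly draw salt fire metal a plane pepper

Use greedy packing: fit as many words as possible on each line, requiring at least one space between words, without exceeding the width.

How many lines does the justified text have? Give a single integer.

Line 1: ['my', 'angry', 'sea'] (min_width=12, slack=1)
Line 2: ['voice', 'up'] (min_width=8, slack=5)
Line 3: ['structure'] (min_width=9, slack=4)
Line 4: ['cloud', 'code'] (min_width=10, slack=3)
Line 5: ['frog', 'sky', 'cold'] (min_width=13, slack=0)
Line 6: ['chair'] (min_width=5, slack=8)
Line 7: ['lightbulb'] (min_width=9, slack=4)
Line 8: ['salty', 'tomato'] (min_width=12, slack=1)
Line 9: ['curtain', 'year'] (min_width=12, slack=1)
Line 10: ['quickly', 'draw'] (min_width=12, slack=1)
Line 11: ['salt', 'fire'] (min_width=9, slack=4)
Line 12: ['metal', 'a', 'plane'] (min_width=13, slack=0)
Line 13: ['pepper'] (min_width=6, slack=7)
Total lines: 13

Answer: 13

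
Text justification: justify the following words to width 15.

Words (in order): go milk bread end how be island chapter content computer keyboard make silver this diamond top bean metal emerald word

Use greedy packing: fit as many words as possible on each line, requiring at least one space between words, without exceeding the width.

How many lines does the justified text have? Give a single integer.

Answer: 10

Derivation:
Line 1: ['go', 'milk', 'bread'] (min_width=13, slack=2)
Line 2: ['end', 'how', 'be'] (min_width=10, slack=5)
Line 3: ['island', 'chapter'] (min_width=14, slack=1)
Line 4: ['content'] (min_width=7, slack=8)
Line 5: ['computer'] (min_width=8, slack=7)
Line 6: ['keyboard', 'make'] (min_width=13, slack=2)
Line 7: ['silver', 'this'] (min_width=11, slack=4)
Line 8: ['diamond', 'top'] (min_width=11, slack=4)
Line 9: ['bean', 'metal'] (min_width=10, slack=5)
Line 10: ['emerald', 'word'] (min_width=12, slack=3)
Total lines: 10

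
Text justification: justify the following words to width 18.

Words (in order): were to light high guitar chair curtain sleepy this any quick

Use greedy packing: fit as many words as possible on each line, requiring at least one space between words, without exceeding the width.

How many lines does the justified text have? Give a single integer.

Answer: 4

Derivation:
Line 1: ['were', 'to', 'light', 'high'] (min_width=18, slack=0)
Line 2: ['guitar', 'chair'] (min_width=12, slack=6)
Line 3: ['curtain', 'sleepy'] (min_width=14, slack=4)
Line 4: ['this', 'any', 'quick'] (min_width=14, slack=4)
Total lines: 4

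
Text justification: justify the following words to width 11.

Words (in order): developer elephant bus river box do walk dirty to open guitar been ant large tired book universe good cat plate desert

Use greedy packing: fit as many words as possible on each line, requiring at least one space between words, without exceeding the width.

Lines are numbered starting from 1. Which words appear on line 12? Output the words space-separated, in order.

Answer: plate

Derivation:
Line 1: ['developer'] (min_width=9, slack=2)
Line 2: ['elephant'] (min_width=8, slack=3)
Line 3: ['bus', 'river'] (min_width=9, slack=2)
Line 4: ['box', 'do', 'walk'] (min_width=11, slack=0)
Line 5: ['dirty', 'to'] (min_width=8, slack=3)
Line 6: ['open', 'guitar'] (min_width=11, slack=0)
Line 7: ['been', 'ant'] (min_width=8, slack=3)
Line 8: ['large', 'tired'] (min_width=11, slack=0)
Line 9: ['book'] (min_width=4, slack=7)
Line 10: ['universe'] (min_width=8, slack=3)
Line 11: ['good', 'cat'] (min_width=8, slack=3)
Line 12: ['plate'] (min_width=5, slack=6)
Line 13: ['desert'] (min_width=6, slack=5)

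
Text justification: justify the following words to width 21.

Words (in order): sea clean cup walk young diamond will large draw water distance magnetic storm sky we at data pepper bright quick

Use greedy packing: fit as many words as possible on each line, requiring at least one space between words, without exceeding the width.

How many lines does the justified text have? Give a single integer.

Answer: 6

Derivation:
Line 1: ['sea', 'clean', 'cup', 'walk'] (min_width=18, slack=3)
Line 2: ['young', 'diamond', 'will'] (min_width=18, slack=3)
Line 3: ['large', 'draw', 'water'] (min_width=16, slack=5)
Line 4: ['distance', 'magnetic'] (min_width=17, slack=4)
Line 5: ['storm', 'sky', 'we', 'at', 'data'] (min_width=20, slack=1)
Line 6: ['pepper', 'bright', 'quick'] (min_width=19, slack=2)
Total lines: 6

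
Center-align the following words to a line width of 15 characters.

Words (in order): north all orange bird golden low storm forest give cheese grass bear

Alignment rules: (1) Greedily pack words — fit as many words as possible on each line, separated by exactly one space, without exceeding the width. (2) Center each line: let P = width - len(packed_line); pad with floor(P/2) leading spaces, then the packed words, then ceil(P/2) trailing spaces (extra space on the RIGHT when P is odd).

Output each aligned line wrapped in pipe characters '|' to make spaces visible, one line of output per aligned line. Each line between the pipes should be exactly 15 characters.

Line 1: ['north', 'all'] (min_width=9, slack=6)
Line 2: ['orange', 'bird'] (min_width=11, slack=4)
Line 3: ['golden', 'low'] (min_width=10, slack=5)
Line 4: ['storm', 'forest'] (min_width=12, slack=3)
Line 5: ['give', 'cheese'] (min_width=11, slack=4)
Line 6: ['grass', 'bear'] (min_width=10, slack=5)

Answer: |   north all   |
|  orange bird  |
|  golden low   |
| storm forest  |
|  give cheese  |
|  grass bear   |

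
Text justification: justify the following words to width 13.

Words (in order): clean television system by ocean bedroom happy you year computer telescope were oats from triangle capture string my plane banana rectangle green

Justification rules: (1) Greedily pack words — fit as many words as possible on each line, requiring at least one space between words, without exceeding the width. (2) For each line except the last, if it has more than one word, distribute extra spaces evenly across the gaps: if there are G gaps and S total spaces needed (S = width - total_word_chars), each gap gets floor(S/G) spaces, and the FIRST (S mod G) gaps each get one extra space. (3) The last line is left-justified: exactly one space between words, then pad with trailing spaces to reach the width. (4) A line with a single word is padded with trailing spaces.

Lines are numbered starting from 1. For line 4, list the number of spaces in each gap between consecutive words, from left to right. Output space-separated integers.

Answer: 1

Derivation:
Line 1: ['clean'] (min_width=5, slack=8)
Line 2: ['television'] (min_width=10, slack=3)
Line 3: ['system', 'by'] (min_width=9, slack=4)
Line 4: ['ocean', 'bedroom'] (min_width=13, slack=0)
Line 5: ['happy', 'you'] (min_width=9, slack=4)
Line 6: ['year', 'computer'] (min_width=13, slack=0)
Line 7: ['telescope'] (min_width=9, slack=4)
Line 8: ['were', 'oats'] (min_width=9, slack=4)
Line 9: ['from', 'triangle'] (min_width=13, slack=0)
Line 10: ['capture'] (min_width=7, slack=6)
Line 11: ['string', 'my'] (min_width=9, slack=4)
Line 12: ['plane', 'banana'] (min_width=12, slack=1)
Line 13: ['rectangle'] (min_width=9, slack=4)
Line 14: ['green'] (min_width=5, slack=8)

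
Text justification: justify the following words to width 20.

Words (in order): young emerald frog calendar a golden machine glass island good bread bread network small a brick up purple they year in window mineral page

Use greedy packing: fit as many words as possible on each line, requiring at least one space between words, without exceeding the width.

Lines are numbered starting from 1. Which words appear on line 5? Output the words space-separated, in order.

Line 1: ['young', 'emerald', 'frog'] (min_width=18, slack=2)
Line 2: ['calendar', 'a', 'golden'] (min_width=17, slack=3)
Line 3: ['machine', 'glass', 'island'] (min_width=20, slack=0)
Line 4: ['good', 'bread', 'bread'] (min_width=16, slack=4)
Line 5: ['network', 'small', 'a'] (min_width=15, slack=5)
Line 6: ['brick', 'up', 'purple', 'they'] (min_width=20, slack=0)
Line 7: ['year', 'in', 'window'] (min_width=14, slack=6)
Line 8: ['mineral', 'page'] (min_width=12, slack=8)

Answer: network small a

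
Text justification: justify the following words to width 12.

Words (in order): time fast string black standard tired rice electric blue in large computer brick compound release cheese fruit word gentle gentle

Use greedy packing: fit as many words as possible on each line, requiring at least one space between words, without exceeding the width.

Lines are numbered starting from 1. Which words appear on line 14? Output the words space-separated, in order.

Answer: gentle

Derivation:
Line 1: ['time', 'fast'] (min_width=9, slack=3)
Line 2: ['string', 'black'] (min_width=12, slack=0)
Line 3: ['standard'] (min_width=8, slack=4)
Line 4: ['tired', 'rice'] (min_width=10, slack=2)
Line 5: ['electric'] (min_width=8, slack=4)
Line 6: ['blue', 'in'] (min_width=7, slack=5)
Line 7: ['large'] (min_width=5, slack=7)
Line 8: ['computer'] (min_width=8, slack=4)
Line 9: ['brick'] (min_width=5, slack=7)
Line 10: ['compound'] (min_width=8, slack=4)
Line 11: ['release'] (min_width=7, slack=5)
Line 12: ['cheese', 'fruit'] (min_width=12, slack=0)
Line 13: ['word', 'gentle'] (min_width=11, slack=1)
Line 14: ['gentle'] (min_width=6, slack=6)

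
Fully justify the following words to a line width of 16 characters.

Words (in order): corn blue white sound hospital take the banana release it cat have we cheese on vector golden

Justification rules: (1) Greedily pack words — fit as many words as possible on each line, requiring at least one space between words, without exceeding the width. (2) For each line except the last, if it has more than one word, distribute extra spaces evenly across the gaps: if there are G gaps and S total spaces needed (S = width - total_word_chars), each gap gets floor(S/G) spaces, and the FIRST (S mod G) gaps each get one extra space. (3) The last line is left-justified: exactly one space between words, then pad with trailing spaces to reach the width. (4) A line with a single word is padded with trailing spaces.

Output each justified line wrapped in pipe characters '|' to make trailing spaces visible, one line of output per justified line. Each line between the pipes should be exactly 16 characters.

Answer: |corn  blue white|
|sound   hospital|
|take  the banana|
|release  it  cat|
|have  we  cheese|
|on vector golden|

Derivation:
Line 1: ['corn', 'blue', 'white'] (min_width=15, slack=1)
Line 2: ['sound', 'hospital'] (min_width=14, slack=2)
Line 3: ['take', 'the', 'banana'] (min_width=15, slack=1)
Line 4: ['release', 'it', 'cat'] (min_width=14, slack=2)
Line 5: ['have', 'we', 'cheese'] (min_width=14, slack=2)
Line 6: ['on', 'vector', 'golden'] (min_width=16, slack=0)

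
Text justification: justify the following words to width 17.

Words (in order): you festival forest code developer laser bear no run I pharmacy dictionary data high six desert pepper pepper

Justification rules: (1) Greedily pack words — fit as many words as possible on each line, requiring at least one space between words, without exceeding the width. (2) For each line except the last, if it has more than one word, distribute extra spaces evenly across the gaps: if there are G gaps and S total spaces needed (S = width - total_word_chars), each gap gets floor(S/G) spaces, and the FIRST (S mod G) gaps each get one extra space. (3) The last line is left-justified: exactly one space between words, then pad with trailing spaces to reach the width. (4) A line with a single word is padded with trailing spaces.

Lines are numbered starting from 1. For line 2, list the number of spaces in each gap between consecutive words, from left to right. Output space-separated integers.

Line 1: ['you', 'festival'] (min_width=12, slack=5)
Line 2: ['forest', 'code'] (min_width=11, slack=6)
Line 3: ['developer', 'laser'] (min_width=15, slack=2)
Line 4: ['bear', 'no', 'run', 'I'] (min_width=13, slack=4)
Line 5: ['pharmacy'] (min_width=8, slack=9)
Line 6: ['dictionary', 'data'] (min_width=15, slack=2)
Line 7: ['high', 'six', 'desert'] (min_width=15, slack=2)
Line 8: ['pepper', 'pepper'] (min_width=13, slack=4)

Answer: 7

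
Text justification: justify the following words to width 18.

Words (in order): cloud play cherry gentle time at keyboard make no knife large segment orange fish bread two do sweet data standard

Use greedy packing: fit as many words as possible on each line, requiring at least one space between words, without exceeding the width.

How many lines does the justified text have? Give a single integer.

Answer: 8

Derivation:
Line 1: ['cloud', 'play', 'cherry'] (min_width=17, slack=1)
Line 2: ['gentle', 'time', 'at'] (min_width=14, slack=4)
Line 3: ['keyboard', 'make', 'no'] (min_width=16, slack=2)
Line 4: ['knife', 'large'] (min_width=11, slack=7)
Line 5: ['segment', 'orange'] (min_width=14, slack=4)
Line 6: ['fish', 'bread', 'two', 'do'] (min_width=17, slack=1)
Line 7: ['sweet', 'data'] (min_width=10, slack=8)
Line 8: ['standard'] (min_width=8, slack=10)
Total lines: 8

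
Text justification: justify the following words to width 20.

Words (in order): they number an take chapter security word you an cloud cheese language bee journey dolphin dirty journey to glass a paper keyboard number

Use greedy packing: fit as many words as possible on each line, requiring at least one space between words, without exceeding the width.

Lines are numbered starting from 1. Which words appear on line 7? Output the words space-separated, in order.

Line 1: ['they', 'number', 'an', 'take'] (min_width=19, slack=1)
Line 2: ['chapter', 'security'] (min_width=16, slack=4)
Line 3: ['word', 'you', 'an', 'cloud'] (min_width=17, slack=3)
Line 4: ['cheese', 'language', 'bee'] (min_width=19, slack=1)
Line 5: ['journey', 'dolphin'] (min_width=15, slack=5)
Line 6: ['dirty', 'journey', 'to'] (min_width=16, slack=4)
Line 7: ['glass', 'a', 'paper'] (min_width=13, slack=7)
Line 8: ['keyboard', 'number'] (min_width=15, slack=5)

Answer: glass a paper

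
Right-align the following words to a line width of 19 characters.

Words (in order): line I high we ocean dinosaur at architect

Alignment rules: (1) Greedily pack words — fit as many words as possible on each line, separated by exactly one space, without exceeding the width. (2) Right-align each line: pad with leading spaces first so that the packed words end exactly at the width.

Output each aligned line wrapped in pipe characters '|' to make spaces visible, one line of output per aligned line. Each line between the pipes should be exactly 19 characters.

Answer: |     line I high we|
|  ocean dinosaur at|
|          architect|

Derivation:
Line 1: ['line', 'I', 'high', 'we'] (min_width=14, slack=5)
Line 2: ['ocean', 'dinosaur', 'at'] (min_width=17, slack=2)
Line 3: ['architect'] (min_width=9, slack=10)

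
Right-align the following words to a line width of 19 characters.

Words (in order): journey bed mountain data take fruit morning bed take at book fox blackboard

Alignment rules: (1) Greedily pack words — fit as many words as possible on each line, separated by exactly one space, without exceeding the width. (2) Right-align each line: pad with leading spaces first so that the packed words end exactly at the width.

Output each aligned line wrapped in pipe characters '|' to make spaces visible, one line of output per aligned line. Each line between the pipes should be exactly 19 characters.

Line 1: ['journey', 'bed'] (min_width=11, slack=8)
Line 2: ['mountain', 'data', 'take'] (min_width=18, slack=1)
Line 3: ['fruit', 'morning', 'bed'] (min_width=17, slack=2)
Line 4: ['take', 'at', 'book', 'fox'] (min_width=16, slack=3)
Line 5: ['blackboard'] (min_width=10, slack=9)

Answer: |        journey bed|
| mountain data take|
|  fruit morning bed|
|   take at book fox|
|         blackboard|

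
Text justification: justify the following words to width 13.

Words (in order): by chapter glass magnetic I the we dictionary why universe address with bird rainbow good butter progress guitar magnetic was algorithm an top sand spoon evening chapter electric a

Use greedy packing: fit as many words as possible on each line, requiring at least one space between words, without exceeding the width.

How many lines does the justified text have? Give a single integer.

Line 1: ['by', 'chapter'] (min_width=10, slack=3)
Line 2: ['glass'] (min_width=5, slack=8)
Line 3: ['magnetic', 'I'] (min_width=10, slack=3)
Line 4: ['the', 'we'] (min_width=6, slack=7)
Line 5: ['dictionary'] (min_width=10, slack=3)
Line 6: ['why', 'universe'] (min_width=12, slack=1)
Line 7: ['address', 'with'] (min_width=12, slack=1)
Line 8: ['bird', 'rainbow'] (min_width=12, slack=1)
Line 9: ['good', 'butter'] (min_width=11, slack=2)
Line 10: ['progress'] (min_width=8, slack=5)
Line 11: ['guitar'] (min_width=6, slack=7)
Line 12: ['magnetic', 'was'] (min_width=12, slack=1)
Line 13: ['algorithm', 'an'] (min_width=12, slack=1)
Line 14: ['top', 'sand'] (min_width=8, slack=5)
Line 15: ['spoon', 'evening'] (min_width=13, slack=0)
Line 16: ['chapter'] (min_width=7, slack=6)
Line 17: ['electric', 'a'] (min_width=10, slack=3)
Total lines: 17

Answer: 17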